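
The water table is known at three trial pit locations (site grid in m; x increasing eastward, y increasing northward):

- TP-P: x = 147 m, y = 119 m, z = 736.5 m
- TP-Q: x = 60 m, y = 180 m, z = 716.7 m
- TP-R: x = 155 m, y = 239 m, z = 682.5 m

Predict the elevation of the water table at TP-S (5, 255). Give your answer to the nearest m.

Two edge vectors: TP-P→TP-Q = (-87, 61, -19.8), TP-P→TP-R = (8, 120, -54).
Normal n = (TP-P→TP-Q) × (TP-P→TP-R) = (-918, -4856.4, -10928).
So ∂z/∂x = −n_x/n_z = −0.08400 and ∂z/∂y = −n_y/n_z = −0.44440.
Intercept c from TP-P: 736.5 + 12.35 + 52.88 = 801.73.
At (5, 255): z = −0.4 − 113.3 + 801.73 = 688.0 m.

688 m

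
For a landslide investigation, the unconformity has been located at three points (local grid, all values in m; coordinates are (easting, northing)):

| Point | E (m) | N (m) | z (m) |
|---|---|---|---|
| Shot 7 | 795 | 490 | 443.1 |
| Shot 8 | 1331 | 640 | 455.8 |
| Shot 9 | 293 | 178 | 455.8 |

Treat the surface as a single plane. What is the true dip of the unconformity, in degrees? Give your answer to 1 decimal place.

Two edge vectors: Shot 7→Shot 8 = (536, 150, 12.7), Shot 7→Shot 9 = (-502, -312, 12.7).
Normal n = (Shot 7→Shot 8) × (Shot 7→Shot 9) = (5867.4, -13182.6, -91932).
So ∂z/∂E = −n_x/n_z = 0.06382 and ∂z/∂N = −n_y/n_z = −0.14340.
Gradient magnitude |∇z| = √(a² + b²) = √(0.00407 + 0.02056) = 0.15696.
True dip = arctan(0.15696) = 8.9°, dipping toward NNW (azimuth ≈ 336°).

8.9°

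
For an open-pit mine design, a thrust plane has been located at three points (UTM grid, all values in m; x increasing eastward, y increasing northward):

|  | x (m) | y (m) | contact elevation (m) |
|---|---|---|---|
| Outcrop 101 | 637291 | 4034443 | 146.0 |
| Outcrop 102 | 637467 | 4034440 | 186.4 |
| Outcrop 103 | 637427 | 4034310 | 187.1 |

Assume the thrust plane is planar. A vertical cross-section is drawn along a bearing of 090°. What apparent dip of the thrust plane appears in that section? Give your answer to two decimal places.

12.86°

Two edge vectors: Outcrop 101→Outcrop 102 = (176, -3, 40.4), Outcrop 101→Outcrop 103 = (136, -133, 41.1).
Normal n = (Outcrop 101→Outcrop 102) × (Outcrop 101→Outcrop 103) = (5249.9, -1739.2, -23000).
So ∂z/∂x = −n_x/n_z = 0.22826 and ∂z/∂y = −n_y/n_z = −0.07562.
Unit vector along 090° is (sin 90°, cos 90°) = (1.0000, 0.0000).
Slope in that direction = a·(1.0000) + b·(0.0000) = 0.22826.
Apparent dip = arctan|0.22826| = 12.86° (true dip is 13.5°, so apparent ≤ true as expected).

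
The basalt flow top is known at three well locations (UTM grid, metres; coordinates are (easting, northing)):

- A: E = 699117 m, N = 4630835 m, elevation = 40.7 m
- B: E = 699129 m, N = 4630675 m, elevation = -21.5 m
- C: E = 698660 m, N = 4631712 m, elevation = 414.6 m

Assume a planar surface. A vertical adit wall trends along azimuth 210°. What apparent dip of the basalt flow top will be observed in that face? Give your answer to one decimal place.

Two edge vectors: A→B = (12, -160, -62.2), A→C = (-457, 877, 373.9).
Normal n = (A→B) × (A→C) = (-5274.6, 23938.6, -62596).
So ∂z/∂E = −n_x/n_z = −0.08426 and ∂z/∂N = −n_y/n_z = 0.38243.
Unit vector along 210° is (sin 210°, cos 210°) = (-0.5000, -0.8660).
Slope in that direction = a·(-0.5000) + b·(-0.8660) = −0.28906.
Apparent dip = arctan|0.28906| = 16.1° (true dip is 21.4°, so apparent ≤ true as expected).

16.1°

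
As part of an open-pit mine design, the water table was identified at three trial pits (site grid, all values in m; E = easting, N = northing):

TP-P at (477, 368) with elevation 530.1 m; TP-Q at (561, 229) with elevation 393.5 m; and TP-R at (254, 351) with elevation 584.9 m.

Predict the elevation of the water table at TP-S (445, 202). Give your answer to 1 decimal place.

Two edge vectors: TP-P→TP-Q = (84, -139, -136.6), TP-P→TP-R = (-223, -17, 54.8).
Normal n = (TP-P→TP-Q) × (TP-P→TP-R) = (-9939.4, 25858.6, -32425).
So ∂z/∂E = −n_x/n_z = −0.30654 and ∂z/∂N = −n_y/n_z = 0.79749.
Intercept c from TP-P: 530.1 + 146.22 − 293.48 = 382.84.
At (445, 202): z = −136.4 + 161.1 + 382.84 = 407.5 m.

407.5 m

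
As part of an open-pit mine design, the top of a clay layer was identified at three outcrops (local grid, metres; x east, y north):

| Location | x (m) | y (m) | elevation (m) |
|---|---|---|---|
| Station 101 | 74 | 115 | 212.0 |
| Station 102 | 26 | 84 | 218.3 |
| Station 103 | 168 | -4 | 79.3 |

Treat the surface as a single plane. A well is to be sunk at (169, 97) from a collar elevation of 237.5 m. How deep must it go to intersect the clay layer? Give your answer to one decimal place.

Two edge vectors: Station 101→Station 102 = (-48, -31, 6.3), Station 101→Station 103 = (94, -119, -132.7).
Normal n = (Station 101→Station 102) × (Station 101→Station 103) = (4863.4, -5777.4, 8626).
So ∂z/∂x = −n_x/n_z = −0.56381 and ∂z/∂y = −n_y/n_z = 0.66977.
Intercept c from Station 101: 212 + 41.72 − 77.02 = 176.70.
At (169, 97): z_contact = −95.28 + 64.97 + 176.70 = 146.38 m.
Depth below ground = 237.5 − 146.38 = 91.1 m.

91.1 m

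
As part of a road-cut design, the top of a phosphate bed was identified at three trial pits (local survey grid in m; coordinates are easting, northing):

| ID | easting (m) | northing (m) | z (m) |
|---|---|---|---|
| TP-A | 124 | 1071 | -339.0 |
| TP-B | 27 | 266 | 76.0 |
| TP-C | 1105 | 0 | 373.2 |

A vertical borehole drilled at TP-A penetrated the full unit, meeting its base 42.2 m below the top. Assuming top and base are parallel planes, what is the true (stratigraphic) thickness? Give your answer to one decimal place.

36.9 m

Let the plane be z = a·easting + b·northing + c.
TP-B−TP-A: −97a − 805b = 415;  TP-C−TP-A: 981a − 1071b = 712.2.
Solving gives a = 0.14420, b = −0.53290.
|∇z| = √(a²+b²) = 0.55207, so dip δ = arctan(0.55207) = 28.90°.
True thickness = vertical thickness × cos δ = 42.2 × cos 28.90° = 36.9 m.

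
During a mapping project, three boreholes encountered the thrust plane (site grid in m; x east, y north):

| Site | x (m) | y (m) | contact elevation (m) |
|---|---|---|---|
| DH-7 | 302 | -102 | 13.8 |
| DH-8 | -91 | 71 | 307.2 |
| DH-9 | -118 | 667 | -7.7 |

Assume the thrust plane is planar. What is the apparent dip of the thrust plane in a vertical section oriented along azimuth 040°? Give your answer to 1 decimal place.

47.2°

Let the plane be z = a·x + b·y + c.
DH-8−DH-7: −393a + 173b = 293.4;  DH-9−DH-7: −420a + 769b = −21.5.
Solving gives a = −0.99907, b = −0.57362.
Unit vector along 040° is (sin 40°, cos 40°) = (0.6428, 0.7660).
Slope in that direction = a·(0.6428) + b·(0.7660) = −1.08161.
Apparent dip = arctan|1.08161| = 47.2° (true dip is 49.0°, so apparent ≤ true as expected).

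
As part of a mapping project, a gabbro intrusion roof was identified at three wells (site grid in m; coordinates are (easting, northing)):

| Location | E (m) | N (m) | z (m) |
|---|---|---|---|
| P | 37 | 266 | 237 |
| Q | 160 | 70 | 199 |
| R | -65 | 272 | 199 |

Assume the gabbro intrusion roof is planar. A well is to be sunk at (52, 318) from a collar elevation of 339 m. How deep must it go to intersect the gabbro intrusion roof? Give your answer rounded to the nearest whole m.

73 m

Let the plane be z = a·E + b·N + c.
Q−P: 123a − 196b = −38;  R−P: −102a + 6b = −38.
Solving gives a = 0.39867, b = 0.44406.
Then c = 237 − a·37 − b·266 = 104.13.
At (52, 318): z_contact = 20.7 + 141.2 + 104.13 = 266.1 m.
Depth below ground = 339 − 266.1 = 73 m.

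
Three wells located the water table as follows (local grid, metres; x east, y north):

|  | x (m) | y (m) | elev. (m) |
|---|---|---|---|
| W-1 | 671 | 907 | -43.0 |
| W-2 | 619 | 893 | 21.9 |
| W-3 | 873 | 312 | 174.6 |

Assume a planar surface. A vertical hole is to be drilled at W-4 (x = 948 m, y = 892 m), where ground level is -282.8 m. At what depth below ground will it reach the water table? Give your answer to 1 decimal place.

41.1 m

Let the plane be z = a·x + b·y + c.
W-2−W-1: −52a − 14b = 64.9;  W-3−W-1: 202a − 595b = 217.6.
Solving gives a = −1.05334, b = −0.72332.
Then c = -43 − a·671 − b·907 = 1319.84.
At (948, 892): z_contact = −998.56 − 645.20 + 1319.84 = -323.92 m.
Depth below ground = -282.8 − (-323.92) = 41.1 m.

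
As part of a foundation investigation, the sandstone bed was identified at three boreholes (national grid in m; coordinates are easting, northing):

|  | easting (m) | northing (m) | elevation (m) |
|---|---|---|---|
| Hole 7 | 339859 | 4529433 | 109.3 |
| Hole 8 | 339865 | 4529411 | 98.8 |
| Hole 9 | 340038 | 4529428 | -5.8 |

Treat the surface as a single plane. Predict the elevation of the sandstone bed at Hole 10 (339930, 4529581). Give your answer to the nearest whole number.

109 m

Let the plane be z = a·easting + b·northing + c.
Hole 8−Hole 7: 6a − 22b = −10.5;  Hole 9−Hole 7: 179a − 5b = −115.1.
Solving gives a = −0.63451894, b = 0.30422211.
Then c = 109.3 − a·339859 − b·4529433 = −1162197.39.
At (339930, 4529581): z = −215692.0 + 1377998.7 − 1162197.39 = 109.3 m.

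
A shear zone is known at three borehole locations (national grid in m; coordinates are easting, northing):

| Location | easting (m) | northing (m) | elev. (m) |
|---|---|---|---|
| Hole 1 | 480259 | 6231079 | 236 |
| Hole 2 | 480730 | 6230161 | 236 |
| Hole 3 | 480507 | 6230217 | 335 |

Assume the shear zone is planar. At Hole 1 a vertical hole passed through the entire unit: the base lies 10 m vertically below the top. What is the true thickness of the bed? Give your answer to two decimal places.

Let the plane be z = a·easting + b·northing + c.
Hole 2−Hole 1: 471a − 918b = 0;  Hole 3−Hole 1: 248a − 862b = 99.
Solving gives a = −0.50961, b = −0.26146.
|∇z| = √(a²+b²) = 0.57277, so dip δ = arctan(0.57277) = 29.80°.
True thickness = vertical thickness × cos δ = 10 × cos 29.80° = 8.68 m.

8.68 m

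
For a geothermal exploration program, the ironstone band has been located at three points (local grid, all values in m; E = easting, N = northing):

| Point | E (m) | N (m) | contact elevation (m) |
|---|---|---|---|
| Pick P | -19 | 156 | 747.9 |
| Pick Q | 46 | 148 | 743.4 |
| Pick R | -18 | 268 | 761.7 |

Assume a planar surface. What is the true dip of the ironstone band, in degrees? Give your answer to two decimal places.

7.69°

Two edge vectors: Pick P→Pick Q = (65, -8, -4.5), Pick P→Pick R = (1, 112, 13.8).
Normal n = (Pick P→Pick Q) × (Pick P→Pick R) = (393.6, -901.5, 7288).
So ∂z/∂E = −n_x/n_z = −0.05401 and ∂z/∂N = −n_y/n_z = 0.12370.
Gradient magnitude |∇z| = √(a² + b²) = √(0.00292 + 0.01530) = 0.13497.
True dip = arctan(0.13497) = 7.69°, dipping toward SSE (azimuth ≈ 156°).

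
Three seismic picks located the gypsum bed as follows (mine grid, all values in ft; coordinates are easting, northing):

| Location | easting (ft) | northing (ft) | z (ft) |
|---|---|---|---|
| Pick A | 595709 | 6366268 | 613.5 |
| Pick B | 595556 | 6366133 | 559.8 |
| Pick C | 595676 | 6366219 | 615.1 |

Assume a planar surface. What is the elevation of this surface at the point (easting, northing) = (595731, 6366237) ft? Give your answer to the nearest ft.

Two edge vectors: Pick A→Pick B = (-153, -135, -53.7), Pick A→Pick C = (-33, -49, 1.6).
Normal n = (Pick A→Pick B) × (Pick A→Pick C) = (-2847.3, 2016.9, 3042).
So ∂z/∂easting = −n_x/n_z = 0.93599606 and ∂z/∂northing = −n_y/n_z = −0.66301775.
Intercept c from Pick A: 613.5 − 557581.27 + 4220948.69 = 3663980.92.
At (595731, 6366237): z = 557601.9 − 4220928.1 + 3663980.92 = 654.6 ft.

655 ft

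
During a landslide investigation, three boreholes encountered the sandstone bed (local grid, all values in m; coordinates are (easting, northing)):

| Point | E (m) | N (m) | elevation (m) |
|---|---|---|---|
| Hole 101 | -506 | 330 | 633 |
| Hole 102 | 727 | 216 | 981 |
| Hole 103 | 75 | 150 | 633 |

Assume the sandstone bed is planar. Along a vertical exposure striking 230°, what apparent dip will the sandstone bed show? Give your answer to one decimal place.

Let the plane be z = a·E + b·N + c.
Hole 102−Hole 101: 1233a − 114b = 348;  Hole 103−Hole 101: 581a − 180b = 0.
Solving gives a = 0.40230, b = 1.29852.
Unit vector along 230° is (sin 230°, cos 230°) = (-0.7660, -0.6428).
Slope in that direction = a·(-0.7660) + b·(-0.6428) = −1.14285.
Apparent dip = arctan|1.14285| = 48.8° (true dip is 53.7°, so apparent ≤ true as expected).

48.8°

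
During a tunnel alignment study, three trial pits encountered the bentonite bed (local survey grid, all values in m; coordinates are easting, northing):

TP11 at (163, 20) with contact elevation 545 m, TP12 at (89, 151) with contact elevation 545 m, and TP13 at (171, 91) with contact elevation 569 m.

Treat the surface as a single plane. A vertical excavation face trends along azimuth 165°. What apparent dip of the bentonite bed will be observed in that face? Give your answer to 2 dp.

8.14°

Let the plane be z = a·easting + b·northing + c.
TP12−TP11: −74a + 131b = 0;  TP13−TP11: 8a + 71b = 24.
Solving gives a = 0.49889, b = 0.28182.
Unit vector along 165° is (sin 165°, cos 165°) = (0.2588, -0.9659).
Slope in that direction = a·(0.2588) + b·(-0.9659) = −0.14309.
Apparent dip = arctan|0.14309| = 8.14° (true dip is 29.8°, so apparent ≤ true as expected).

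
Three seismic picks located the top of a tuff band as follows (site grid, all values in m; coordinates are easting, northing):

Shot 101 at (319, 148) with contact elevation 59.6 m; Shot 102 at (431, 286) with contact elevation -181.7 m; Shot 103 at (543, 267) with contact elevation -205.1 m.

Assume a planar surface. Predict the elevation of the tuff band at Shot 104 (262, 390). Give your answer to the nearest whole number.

-251 m

Let the plane be z = a·easting + b·northing + c.
Shot 102−Shot 101: 112a + 138b = −241.3;  Shot 103−Shot 101: 224a + 119b = −264.7.
Solving gives a = −0.44438, b = −1.38790.
Then c = 59.6 − a·319 − b·148 = 406.76.
At (262, 390): z = −116.4 − 541.3 + 406.76 = -250.9 m.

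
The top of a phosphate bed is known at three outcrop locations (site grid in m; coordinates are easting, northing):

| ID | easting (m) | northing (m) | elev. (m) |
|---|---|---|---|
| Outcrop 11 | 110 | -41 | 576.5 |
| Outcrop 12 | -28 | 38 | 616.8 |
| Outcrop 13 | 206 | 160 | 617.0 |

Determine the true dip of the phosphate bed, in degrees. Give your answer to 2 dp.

16.78°

Two edge vectors: Outcrop 11→Outcrop 12 = (-138, 79, 40.3), Outcrop 11→Outcrop 13 = (96, 201, 40.5).
Normal n = (Outcrop 11→Outcrop 12) × (Outcrop 11→Outcrop 13) = (-4900.8, 9457.8, -35322).
So ∂z/∂easting = −n_x/n_z = −0.13875 and ∂z/∂northing = −n_y/n_z = 0.26776.
Gradient magnitude |∇z| = √(a² + b²) = √(0.01925 + 0.07170) = 0.30157.
True dip = arctan(0.30157) = 16.78°, dipping toward SSE (azimuth ≈ 153°).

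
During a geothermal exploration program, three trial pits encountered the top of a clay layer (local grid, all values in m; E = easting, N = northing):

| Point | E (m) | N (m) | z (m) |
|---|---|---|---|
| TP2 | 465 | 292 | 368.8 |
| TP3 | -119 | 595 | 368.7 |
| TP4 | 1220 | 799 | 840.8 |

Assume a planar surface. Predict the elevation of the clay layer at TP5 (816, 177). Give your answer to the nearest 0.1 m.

Let the plane be z = a·E + b·N + c.
TP3−TP2: −584a + 303b = −0.1;  TP4−TP2: 755a + 507b = 472.
Solving gives a = 0.272584, b = 0.525047.
Then c = 368.8 − a·465 − b·292 = 88.73.
At (816, 177): z = 222.4 + 92.9 + 88.73 = 404.1 m.

404.1 m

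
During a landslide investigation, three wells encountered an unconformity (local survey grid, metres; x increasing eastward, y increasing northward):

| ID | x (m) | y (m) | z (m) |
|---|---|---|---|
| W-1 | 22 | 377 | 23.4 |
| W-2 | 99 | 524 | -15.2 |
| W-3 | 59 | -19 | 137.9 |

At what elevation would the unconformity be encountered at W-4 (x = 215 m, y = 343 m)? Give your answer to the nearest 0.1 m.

41.4 m

Two edge vectors: W-1→W-2 = (77, 147, -38.6), W-1→W-3 = (37, -396, 114.5).
Normal n = (W-1→W-2) × (W-1→W-3) = (1545.9, -10244.7, -35931).
So ∂z/∂x = −n_x/n_z = 0.04302 and ∂z/∂y = −n_y/n_z = −0.28512.
Intercept c from W-1: 23.4 − 0.95 + 107.49 = 129.94.
At (215, 343): z = 9.3 − 97.8 + 129.94 = 41.4 m.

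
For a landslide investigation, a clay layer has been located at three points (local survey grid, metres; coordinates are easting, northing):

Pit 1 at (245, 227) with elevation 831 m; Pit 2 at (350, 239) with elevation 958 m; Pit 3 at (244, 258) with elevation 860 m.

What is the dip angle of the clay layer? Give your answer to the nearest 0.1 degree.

Let the plane be z = a·easting + b·northing + c.
Pit 2−Pit 1: 105a + 12b = 127;  Pit 3−Pit 1: −1a + 31b = 29.
Solving gives a = 1.09856, b = 0.97092.
Gradient magnitude |∇z| = √(a² + b²) = √(1.20684 + 0.94269) = 1.46613.
True dip = arctan(1.46613) = 55.7°, dipping toward SW (azimuth ≈ 229°).

55.7°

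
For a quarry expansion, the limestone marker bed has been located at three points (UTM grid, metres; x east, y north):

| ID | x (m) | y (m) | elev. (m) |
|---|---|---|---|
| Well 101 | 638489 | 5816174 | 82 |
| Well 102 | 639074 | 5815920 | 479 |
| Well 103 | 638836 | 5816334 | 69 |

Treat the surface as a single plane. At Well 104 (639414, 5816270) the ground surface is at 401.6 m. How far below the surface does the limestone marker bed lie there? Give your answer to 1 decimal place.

Two edge vectors: Well 101→Well 102 = (585, -254, 397), Well 101→Well 103 = (347, 160, -13).
Normal n = (Well 101→Well 102) × (Well 101→Well 103) = (-60218, 145364, 181738).
So ∂z/∂x = −n_x/n_z = 0.331345123 and ∂z/∂y = −n_y/n_z = −0.799854736.
Intercept c from Well 101: 82 − 211560.22 + 4652094.32 = 4440616.10.
At (639414, 5816270): z_contact = 211866.71 − 4652171.10 + 4440616.10 = 311.71 m.
Depth below ground = 401.6 − 311.71 = 89.9 m.

89.9 m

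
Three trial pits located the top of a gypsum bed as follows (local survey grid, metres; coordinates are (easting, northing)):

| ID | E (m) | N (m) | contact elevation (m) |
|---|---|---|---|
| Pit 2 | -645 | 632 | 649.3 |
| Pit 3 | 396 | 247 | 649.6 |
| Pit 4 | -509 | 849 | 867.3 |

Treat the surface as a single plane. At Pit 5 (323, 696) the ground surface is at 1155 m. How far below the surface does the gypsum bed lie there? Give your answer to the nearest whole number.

161 m

Let the plane be z = a·E + b·N + c.
Pit 3−Pit 2: 1041a − 385b = 0.3;  Pit 4−Pit 2: 136a + 217b = 218.
Solving gives a = 0.30186, b = 0.81542.
Then c = 649.3 − a·-645 − b·632 = 328.65.
At (323, 696): z_contact = 97.5 + 567.5 + 328.65 = 993.7 m.
Depth below ground = 1155 − 993.7 = 161 m.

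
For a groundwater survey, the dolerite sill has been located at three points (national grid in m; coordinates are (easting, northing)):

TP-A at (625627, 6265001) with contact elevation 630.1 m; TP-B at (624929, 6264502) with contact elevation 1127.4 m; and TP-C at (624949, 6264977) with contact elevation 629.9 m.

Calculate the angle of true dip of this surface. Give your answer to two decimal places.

Let the plane be z = a·E + b·N + c.
TP-B−TP-A: −698a − 499b = 497.3;  TP-C−TP-A: −678a − 24b = −0.2.
Solving gives a = 0.03743, b = −1.04894.
Gradient magnitude |∇z| = √(a² + b²) = √(0.00140 + 1.10028) = 1.04961.
True dip = arctan(1.04961) = 46.39°, dipping toward N (azimuth ≈ 358°).

46.39°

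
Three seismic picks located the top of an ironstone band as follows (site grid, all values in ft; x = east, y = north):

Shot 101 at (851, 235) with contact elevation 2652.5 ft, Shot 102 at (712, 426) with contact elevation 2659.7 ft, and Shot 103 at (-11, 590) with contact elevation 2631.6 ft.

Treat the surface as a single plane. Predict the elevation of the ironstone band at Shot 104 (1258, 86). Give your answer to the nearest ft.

Let the plane be z = a·x + b·y + c.
Shot 102−Shot 101: −139a + 191b = 7.2;  Shot 103−Shot 101: −862a + 355b = −20.9.
Solving gives a = 0.05679, b = 0.07903.
Then c = 2652.5 − a·851 − b·235 = 2585.60.
At (1258, 86): z = 71.4 + 6.8 + 2585.60 = 2663.8 ft.

2664 ft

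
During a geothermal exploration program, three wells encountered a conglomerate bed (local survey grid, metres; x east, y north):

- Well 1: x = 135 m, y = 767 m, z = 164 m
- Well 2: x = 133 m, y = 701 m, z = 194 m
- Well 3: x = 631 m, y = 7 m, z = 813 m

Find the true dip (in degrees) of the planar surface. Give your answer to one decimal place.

36.9°

Let the plane be z = a·x + b·y + c.
Well 2−Well 1: −2a − 66b = 30;  Well 3−Well 1: 496a − 760b = 649.
Solving gives a = 0.58483, b = −0.47227.
Gradient magnitude |∇z| = √(a² + b²) = √(0.34203 + 0.22304) = 0.75171.
True dip = arctan(0.75171) = 36.9°, dipping toward NW (azimuth ≈ 309°).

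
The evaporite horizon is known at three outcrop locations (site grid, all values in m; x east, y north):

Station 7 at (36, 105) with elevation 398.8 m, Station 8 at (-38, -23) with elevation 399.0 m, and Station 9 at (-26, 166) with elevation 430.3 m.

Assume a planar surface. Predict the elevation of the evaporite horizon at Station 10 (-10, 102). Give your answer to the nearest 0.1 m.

413.2 m

Two edge vectors: Station 7→Station 8 = (-74, -128, 0.2), Station 7→Station 9 = (-62, 61, 31.5).
Normal n = (Station 7→Station 8) × (Station 7→Station 9) = (-4044.2, 2318.6, -12450).
So ∂z/∂x = −n_x/n_z = −0.32484 and ∂z/∂y = −n_y/n_z = 0.18623.
Intercept c from Station 7: 398.8 + 11.69 − 19.55 = 390.94.
At (-10, 102): z = 3.2 + 19.0 + 390.94 = 413.2 m.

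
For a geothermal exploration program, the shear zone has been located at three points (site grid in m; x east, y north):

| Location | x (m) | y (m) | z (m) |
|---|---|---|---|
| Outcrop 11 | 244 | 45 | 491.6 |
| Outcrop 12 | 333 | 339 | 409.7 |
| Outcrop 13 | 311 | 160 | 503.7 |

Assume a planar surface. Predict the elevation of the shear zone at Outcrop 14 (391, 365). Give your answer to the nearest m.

Let the plane be z = a·x + b·y + c.
Outcrop 12−Outcrop 11: 89a + 294b = −81.9;  Outcrop 13−Outcrop 11: 67a + 115b = 12.1.
Solving gives a = 1.37122, b = −0.69367.
Then c = 491.6 − a·244 − b·45 = 188.24.
At (391, 365): z = 536.1 − 253.2 + 188.24 = 471.2 m.

471 m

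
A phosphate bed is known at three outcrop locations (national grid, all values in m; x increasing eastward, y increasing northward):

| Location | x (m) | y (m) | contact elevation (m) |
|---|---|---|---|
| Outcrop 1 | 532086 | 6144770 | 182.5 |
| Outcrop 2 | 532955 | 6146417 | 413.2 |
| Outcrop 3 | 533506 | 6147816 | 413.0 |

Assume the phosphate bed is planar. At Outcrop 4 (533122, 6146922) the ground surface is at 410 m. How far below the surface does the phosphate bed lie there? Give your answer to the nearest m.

30 m

Let the plane be z = a·x + b·y + c.
Outcrop 2−Outcrop 1: 869a + 1647b = 230.7;  Outcrop 3−Outcrop 1: 1420a + 3046b = 230.5.
Solving gives a = 1.04816049, b = −0.41296385.
Then c = 182.5 − a·532086 − b·6144770 = 1980038.87.
At (533122, 6146922): z_contact = 558797.4 − 2538456.6 + 1980038.87 = 379.7 m.
Depth below ground = 410 − 379.7 = 30 m.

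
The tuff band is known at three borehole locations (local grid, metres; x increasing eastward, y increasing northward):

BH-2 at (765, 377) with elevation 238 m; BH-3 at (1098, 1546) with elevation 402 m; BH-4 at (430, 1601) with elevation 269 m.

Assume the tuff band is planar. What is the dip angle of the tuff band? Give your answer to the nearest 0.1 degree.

Let the plane be z = a·x + b·y + c.
BH-3−BH-2: 333a + 1169b = 164;  BH-4−BH-2: −335a + 1224b = 31.
Solving gives a = 0.20583, b = 0.08166.
Gradient magnitude |∇z| = √(a² + b²) = √(0.04236 + 0.00667) = 0.22143.
True dip = arctan(0.22143) = 12.5°, dipping toward WSW (azimuth ≈ 248°).

12.5°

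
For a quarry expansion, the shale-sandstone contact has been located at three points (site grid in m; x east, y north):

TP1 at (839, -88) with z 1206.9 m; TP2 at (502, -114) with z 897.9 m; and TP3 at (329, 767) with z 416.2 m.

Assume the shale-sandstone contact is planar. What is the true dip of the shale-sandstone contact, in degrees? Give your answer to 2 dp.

45.33°

Two edge vectors: TP1→TP2 = (-337, -26, -309), TP1→TP3 = (-510, 855, -790.7).
Normal n = (TP1→TP2) × (TP1→TP3) = (284753.2, -108875.9, -301395).
So ∂z/∂x = −n_x/n_z = 0.94478 and ∂z/∂y = −n_y/n_z = −0.36124.
Gradient magnitude |∇z| = √(a² + b²) = √(0.89262 + 0.13049) = 1.01149.
True dip = arctan(1.01149) = 45.33°, dipping toward WNW (azimuth ≈ 291°).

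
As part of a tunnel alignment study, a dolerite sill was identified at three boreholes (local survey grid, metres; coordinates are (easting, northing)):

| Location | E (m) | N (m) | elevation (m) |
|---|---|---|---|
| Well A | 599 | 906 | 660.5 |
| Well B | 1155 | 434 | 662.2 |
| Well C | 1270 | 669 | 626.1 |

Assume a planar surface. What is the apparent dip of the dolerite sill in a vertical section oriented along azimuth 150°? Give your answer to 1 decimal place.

Two edge vectors: Well A→Well B = (556, -472, 1.7), Well A→Well C = (671, -237, -34.4).
Normal n = (Well A→Well B) × (Well A→Well C) = (16639.7, 20267.1, 184940).
So ∂z/∂E = −n_x/n_z = −0.08997 and ∂z/∂N = −n_y/n_z = −0.10959.
Unit vector along 150° is (sin 150°, cos 150°) = (0.5000, -0.8660).
Slope in that direction = a·(0.5000) + b·(-0.8660) = 0.04992.
Apparent dip = arctan|0.04992| = 2.9° (true dip is 8.1°, so apparent ≤ true as expected).

2.9°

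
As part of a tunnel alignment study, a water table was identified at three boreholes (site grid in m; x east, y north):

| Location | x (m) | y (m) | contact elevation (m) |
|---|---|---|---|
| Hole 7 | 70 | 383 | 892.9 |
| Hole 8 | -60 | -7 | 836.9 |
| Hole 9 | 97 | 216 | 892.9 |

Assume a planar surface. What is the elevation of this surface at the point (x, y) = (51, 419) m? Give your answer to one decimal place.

Two edge vectors: Hole 7→Hole 8 = (-130, -390, -56), Hole 7→Hole 9 = (27, -167, 0).
Normal n = (Hole 7→Hole 8) × (Hole 7→Hole 9) = (-9352, -1512, 32240).
So ∂z/∂x = −n_x/n_z = 0.29007 and ∂z/∂y = −n_y/n_z = 0.04690.
Intercept c from Hole 7: 892.9 − 20.31 − 17.96 = 854.63.
At (51, 419): z = 14.8 + 19.7 + 854.63 = 889.1 m.

889.1 m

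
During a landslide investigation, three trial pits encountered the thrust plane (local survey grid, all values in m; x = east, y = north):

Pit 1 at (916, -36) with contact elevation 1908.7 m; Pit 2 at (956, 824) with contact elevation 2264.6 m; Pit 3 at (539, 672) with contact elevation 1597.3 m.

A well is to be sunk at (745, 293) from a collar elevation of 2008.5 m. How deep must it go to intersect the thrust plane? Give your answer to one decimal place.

Let the plane be z = a·x + b·y + c.
Pit 2−Pit 1: 40a + 860b = 355.9;  Pit 3−Pit 1: −377a + 708b = −311.4.
Solving gives a = 1.47439, b = 0.34526.
Then c = 1908.7 − a·916 − b·-36 = 570.59.
At (745, 293): z_contact = 1098.42 + 101.16 + 570.59 = 1770.17 m.
Depth below ground = 2008.5 − 1770.17 = 238.3 m.

238.3 m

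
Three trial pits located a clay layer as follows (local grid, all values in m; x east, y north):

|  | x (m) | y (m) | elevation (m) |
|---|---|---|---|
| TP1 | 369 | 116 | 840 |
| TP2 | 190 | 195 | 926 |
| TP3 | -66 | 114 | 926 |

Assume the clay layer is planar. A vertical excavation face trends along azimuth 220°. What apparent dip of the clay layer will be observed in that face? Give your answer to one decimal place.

Let the plane be z = a·x + b·y + c.
TP2−TP1: −179a + 79b = 86;  TP3−TP1: −435a − 2b = 86.
Solving gives a = −0.20062, b = 0.63405.
Unit vector along 220° is (sin 220°, cos 220°) = (-0.6428, -0.7660).
Slope in that direction = a·(-0.6428) + b·(-0.7660) = −0.35675.
Apparent dip = arctan|0.35675| = 19.6° (true dip is 33.6°, so apparent ≤ true as expected).

19.6°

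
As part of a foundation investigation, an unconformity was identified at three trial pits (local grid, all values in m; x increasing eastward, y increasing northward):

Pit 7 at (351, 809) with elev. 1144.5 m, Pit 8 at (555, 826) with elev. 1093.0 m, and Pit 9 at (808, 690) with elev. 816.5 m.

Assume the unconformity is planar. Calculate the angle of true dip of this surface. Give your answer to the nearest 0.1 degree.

Two edge vectors: Pit 7→Pit 8 = (204, 17, -51.5), Pit 7→Pit 9 = (457, -119, -328).
Normal n = (Pit 7→Pit 8) × (Pit 7→Pit 9) = (-11704.5, 43376.5, -32045).
So ∂z/∂x = −n_x/n_z = −0.36525 and ∂z/∂y = −n_y/n_z = 1.35361.
Gradient magnitude |∇z| = √(a² + b²) = √(0.13341 + 1.83227) = 1.40203.
True dip = arctan(1.40203) = 54.5°, dipping toward SSE (azimuth ≈ 165°).

54.5°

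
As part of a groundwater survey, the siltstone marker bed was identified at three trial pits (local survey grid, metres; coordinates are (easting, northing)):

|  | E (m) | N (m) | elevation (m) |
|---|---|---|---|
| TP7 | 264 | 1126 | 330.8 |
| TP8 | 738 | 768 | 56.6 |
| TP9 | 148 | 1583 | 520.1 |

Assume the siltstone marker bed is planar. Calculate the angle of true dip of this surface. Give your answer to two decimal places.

Let the plane be z = a·E + b·N + c.
TP8−TP7: 474a − 358b = −274.2;  TP9−TP7: −116a + 457b = 189.3.
Solving gives a = −0.32863, b = 0.33081.
Gradient magnitude |∇z| = √(a² + b²) = √(0.10800 + 0.10943) = 0.46630.
True dip = arctan(0.46630) = 25.00°, dipping toward SE (azimuth ≈ 135°).

25.00°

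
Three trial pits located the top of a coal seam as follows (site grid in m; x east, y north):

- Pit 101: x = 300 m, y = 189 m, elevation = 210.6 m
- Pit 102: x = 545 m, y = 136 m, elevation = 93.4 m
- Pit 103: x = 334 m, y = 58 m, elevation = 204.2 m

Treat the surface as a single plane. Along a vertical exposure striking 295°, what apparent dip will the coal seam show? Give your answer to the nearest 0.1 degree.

22.6°

Two edge vectors: Pit 101→Pit 102 = (245, -53, -117.2), Pit 101→Pit 103 = (34, -131, -6.4).
Normal n = (Pit 101→Pit 102) × (Pit 101→Pit 103) = (-15014, -2416.8, -30293).
So ∂z/∂x = −n_x/n_z = −0.49563 and ∂z/∂y = −n_y/n_z = −0.07978.
Unit vector along 295° is (sin 295°, cos 295°) = (-0.9063, 0.4226).
Slope in that direction = a·(-0.9063) + b·(0.4226) = 0.41547.
Apparent dip = arctan|0.41547| = 22.6° (true dip is 26.7°, so apparent ≤ true as expected).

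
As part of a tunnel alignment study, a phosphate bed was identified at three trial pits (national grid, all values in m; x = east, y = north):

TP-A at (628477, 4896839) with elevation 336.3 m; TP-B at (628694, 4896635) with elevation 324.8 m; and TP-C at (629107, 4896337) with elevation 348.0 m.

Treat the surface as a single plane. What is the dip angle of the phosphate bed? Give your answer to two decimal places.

33.04°

Two edge vectors: TP-A→TP-B = (217, -204, -11.5), TP-A→TP-C = (630, -502, 11.7).
Normal n = (TP-A→TP-B) × (TP-A→TP-C) = (-8159.8, -9783.9, 19586).
So ∂z/∂x = −n_x/n_z = 0.41661 and ∂z/∂y = −n_y/n_z = 0.49954.
Gradient magnitude |∇z| = √(a² + b²) = √(0.17357 + 0.24954) = 0.65046.
True dip = arctan(0.65046) = 33.04°, dipping toward SW (azimuth ≈ 220°).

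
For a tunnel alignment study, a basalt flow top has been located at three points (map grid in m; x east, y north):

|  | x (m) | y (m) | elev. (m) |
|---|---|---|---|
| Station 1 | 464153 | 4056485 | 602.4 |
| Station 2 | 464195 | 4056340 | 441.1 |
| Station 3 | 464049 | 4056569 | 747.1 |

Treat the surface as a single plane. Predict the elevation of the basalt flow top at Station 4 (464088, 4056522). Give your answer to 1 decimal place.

678.5 m

Two edge vectors: Station 1→Station 2 = (42, -145, -161.3), Station 1→Station 3 = (-104, 84, 144.7).
Normal n = (Station 1→Station 2) × (Station 1→Station 3) = (-7432.3, 10697.8, -11552).
So ∂z/∂x = −n_x/n_z = −0.643377770 and ∂z/∂y = −n_y/n_z = 0.926056094.
Intercept c from Station 1: 602.4 + 298625.72 − 3756532.66 = −3457304.53.
At (464088, 4056522): z = −298583.9 + 3756566.9 − 3457304.53 = 678.5 m.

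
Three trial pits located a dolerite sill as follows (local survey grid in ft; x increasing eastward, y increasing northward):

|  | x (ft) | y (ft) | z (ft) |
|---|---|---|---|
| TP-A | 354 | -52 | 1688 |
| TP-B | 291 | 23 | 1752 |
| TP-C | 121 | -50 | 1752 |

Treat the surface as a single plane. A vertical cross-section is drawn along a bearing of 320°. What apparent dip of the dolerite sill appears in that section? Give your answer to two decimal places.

33.16°

Let the plane be z = a·x + b·y + c.
TP-B−TP-A: −63a + 75b = 64;  TP-C−TP-A: −233a + 2b = 64.
Solving gives a = −0.26930, b = 0.62713.
Unit vector along 320° is (sin 320°, cos 320°) = (-0.6428, 0.7660).
Slope in that direction = a·(-0.6428) + b·(0.7660) = 0.65351.
Apparent dip = arctan|0.65351| = 33.16° (true dip is 34.3°, so apparent ≤ true as expected).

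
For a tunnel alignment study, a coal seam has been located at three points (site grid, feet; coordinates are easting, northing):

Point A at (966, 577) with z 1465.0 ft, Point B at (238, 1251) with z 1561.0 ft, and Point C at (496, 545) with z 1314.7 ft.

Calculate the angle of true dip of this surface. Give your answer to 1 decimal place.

28.3°

Two edge vectors: Point A→Point B = (-728, 674, 96), Point A→Point C = (-470, -32, -150.3).
Normal n = (Point A→Point B) × (Point A→Point C) = (-98230.2, -154538.4, 340076).
So ∂z/∂easting = −n_x/n_z = 0.28885 and ∂z/∂northing = −n_y/n_z = 0.45442.
Gradient magnitude |∇z| = √(a² + b²) = √(0.08343 + 0.20650) = 0.53845.
True dip = arctan(0.53845) = 28.3°, dipping toward SSW (azimuth ≈ 212°).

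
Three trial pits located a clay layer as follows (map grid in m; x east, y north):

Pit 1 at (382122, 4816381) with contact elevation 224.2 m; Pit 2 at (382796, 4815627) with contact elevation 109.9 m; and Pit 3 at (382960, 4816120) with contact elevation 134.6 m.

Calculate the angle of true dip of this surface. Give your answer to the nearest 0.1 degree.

Let the plane be z = a·x + b·y + c.
Pit 2−Pit 1: 674a − 754b = −114.3;  Pit 3−Pit 1: 838a − 261b = −89.6.
Solving gives a = −0.08274, b = 0.07763.
Gradient magnitude |∇z| = √(a² + b²) = √(0.00685 + 0.00603) = 0.11346.
True dip = arctan(0.11346) = 6.5°, dipping toward SE (azimuth ≈ 133°).

6.5°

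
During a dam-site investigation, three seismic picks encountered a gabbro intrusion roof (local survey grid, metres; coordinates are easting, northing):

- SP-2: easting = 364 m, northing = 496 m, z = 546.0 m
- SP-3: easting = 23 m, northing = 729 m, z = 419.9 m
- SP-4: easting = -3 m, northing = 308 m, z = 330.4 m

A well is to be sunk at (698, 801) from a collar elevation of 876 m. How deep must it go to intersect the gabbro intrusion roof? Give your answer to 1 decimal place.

Two edge vectors: SP-2→SP-3 = (-341, 233, -126.1), SP-2→SP-4 = (-367, -188, -215.6).
Normal n = (SP-2→SP-3) × (SP-2→SP-4) = (-73941.6, -27240.9, 149619).
So ∂z/∂easting = −n_x/n_z = 0.49420 and ∂z/∂northing = −n_y/n_z = 0.18207.
Intercept c from SP-2: 546 − 179.89 − 90.31 = 275.81.
At (698, 801): z_contact = 344.95 + 145.84 + 275.81 = 766.59 m.
Depth below ground = 876 − 766.59 = 109.4 m.

109.4 m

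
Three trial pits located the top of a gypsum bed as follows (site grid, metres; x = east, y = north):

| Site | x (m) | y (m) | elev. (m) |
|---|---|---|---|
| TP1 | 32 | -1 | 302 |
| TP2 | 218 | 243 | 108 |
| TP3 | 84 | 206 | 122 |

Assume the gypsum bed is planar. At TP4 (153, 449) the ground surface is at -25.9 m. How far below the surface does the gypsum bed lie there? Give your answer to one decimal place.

Let the plane be z = a·x + b·y + c.
TP2−TP1: 186a + 244b = −194;  TP3−TP1: 52a + 207b = −180.
Solving gives a = 0.14573, b = −0.90617.
Then c = 302 − a·32 − b·-1 = 296.43.
At (153, 449): z_contact = 22.30 − 406.87 + 296.43 = -88.14 m.
Depth below ground = -25.9 − (-88.14) = 62.2 m.

62.2 m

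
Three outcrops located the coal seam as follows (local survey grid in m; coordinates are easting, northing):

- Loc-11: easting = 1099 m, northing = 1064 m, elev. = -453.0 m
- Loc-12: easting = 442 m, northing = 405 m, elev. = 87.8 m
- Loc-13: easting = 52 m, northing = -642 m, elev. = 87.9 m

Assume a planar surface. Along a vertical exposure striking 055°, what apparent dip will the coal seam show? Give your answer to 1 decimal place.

38.5°

Let the plane be z = a·easting + b·northing + c.
Loc-12−Loc-11: −657a − 659b = 540.8;  Loc-13−Loc-11: −1047a − 1706b = 540.9.
Solving gives a = −1.31398, b = 0.48935.
Unit vector along 055° is (sin 55°, cos 55°) = (0.8192, 0.5736).
Slope in that direction = a·(0.8192) + b·(0.5736) = −0.79567.
Apparent dip = arctan|0.79567| = 38.5° (true dip is 54.5°, so apparent ≤ true as expected).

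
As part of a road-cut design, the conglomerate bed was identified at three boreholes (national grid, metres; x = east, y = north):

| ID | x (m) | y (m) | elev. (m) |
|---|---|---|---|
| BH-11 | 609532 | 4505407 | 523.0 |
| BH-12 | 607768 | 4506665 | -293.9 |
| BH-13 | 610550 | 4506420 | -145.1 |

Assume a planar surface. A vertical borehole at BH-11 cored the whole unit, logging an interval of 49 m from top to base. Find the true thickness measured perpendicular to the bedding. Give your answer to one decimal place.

Two edge vectors: BH-11→BH-12 = (-1764, 1258, -816.9), BH-11→BH-13 = (1018, 1013, -668.1).
Normal n = (BH-11→BH-12) × (BH-11→BH-13) = (-12950.1, -2010132.6, -3067576).
So ∂z/∂x = −n_x/n_z = −0.00422 and ∂z/∂y = −n_y/n_z = −0.65528.
|∇z| = √(a²+b²) = 0.65530, so dip δ = arctan(0.65530) = 33.24°.
True thickness = vertical thickness × cos δ = 49 × cos 33.24° = 41.0 m.

41.0 m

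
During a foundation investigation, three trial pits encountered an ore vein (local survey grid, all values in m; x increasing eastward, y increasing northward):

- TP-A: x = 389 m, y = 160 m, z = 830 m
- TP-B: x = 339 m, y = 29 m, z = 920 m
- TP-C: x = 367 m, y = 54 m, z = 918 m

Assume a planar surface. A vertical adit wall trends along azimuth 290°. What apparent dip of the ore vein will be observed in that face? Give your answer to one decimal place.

48.1°

Let the plane be z = a·x + b·y + c.
TP-B−TP-A: −50a − 131b = 90;  TP-C−TP-A: −22a − 106b = 88.
Solving gives a = 0.82217, b = −1.00083.
Unit vector along 290° is (sin 290°, cos 290°) = (-0.9397, 0.3420).
Slope in that direction = a·(-0.9397) + b·(0.3420) = −1.11489.
Apparent dip = arctan|1.11489| = 48.1° (true dip is 52.3°, so apparent ≤ true as expected).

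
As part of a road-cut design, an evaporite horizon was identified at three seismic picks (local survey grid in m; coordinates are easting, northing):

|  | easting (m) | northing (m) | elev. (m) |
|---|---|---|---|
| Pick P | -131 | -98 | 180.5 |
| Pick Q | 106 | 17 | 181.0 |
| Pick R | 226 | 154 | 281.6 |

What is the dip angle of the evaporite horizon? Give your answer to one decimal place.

54.8°

Two edge vectors: Pick P→Pick Q = (237, 115, 0.5), Pick P→Pick R = (357, 252, 101.1).
Normal n = (Pick P→Pick Q) × (Pick P→Pick R) = (11500.5, -23782.2, 18669).
So ∂z/∂easting = −n_x/n_z = −0.61602 and ∂z/∂northing = −n_y/n_z = 1.27389.
Gradient magnitude |∇z| = √(a² + b²) = √(0.37948 + 1.62279) = 1.41502.
True dip = arctan(1.41502) = 54.8°, dipping toward SSE (azimuth ≈ 154°).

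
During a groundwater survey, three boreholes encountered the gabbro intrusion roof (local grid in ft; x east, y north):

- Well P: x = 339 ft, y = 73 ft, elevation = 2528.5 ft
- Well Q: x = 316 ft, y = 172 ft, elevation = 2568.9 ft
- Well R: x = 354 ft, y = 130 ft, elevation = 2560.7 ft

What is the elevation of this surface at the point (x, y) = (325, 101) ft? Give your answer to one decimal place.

2537.6 ft

Two edge vectors: Well P→Well Q = (-23, 99, 40.4), Well P→Well R = (15, 57, 32.2).
Normal n = (Well P→Well Q) × (Well P→Well R) = (885, 1346.6, -2796).
So ∂z/∂x = −n_x/n_z = 0.31652 and ∂z/∂y = −n_y/n_z = 0.48162.
Intercept c from Well P: 2528.5 − 107.30 − 35.16 = 2386.04.
At (325, 101): z = 102.9 + 48.6 + 2386.04 = 2537.6 ft.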